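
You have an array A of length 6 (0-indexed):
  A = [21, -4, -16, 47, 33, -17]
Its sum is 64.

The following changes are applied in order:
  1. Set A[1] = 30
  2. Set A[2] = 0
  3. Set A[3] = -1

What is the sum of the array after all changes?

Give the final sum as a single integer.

Initial sum: 64
Change 1: A[1] -4 -> 30, delta = 34, sum = 98
Change 2: A[2] -16 -> 0, delta = 16, sum = 114
Change 3: A[3] 47 -> -1, delta = -48, sum = 66

Answer: 66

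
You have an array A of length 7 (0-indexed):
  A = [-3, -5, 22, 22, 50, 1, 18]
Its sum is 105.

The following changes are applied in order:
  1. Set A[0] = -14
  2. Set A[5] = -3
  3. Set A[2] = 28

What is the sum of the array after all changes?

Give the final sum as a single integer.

Answer: 96

Derivation:
Initial sum: 105
Change 1: A[0] -3 -> -14, delta = -11, sum = 94
Change 2: A[5] 1 -> -3, delta = -4, sum = 90
Change 3: A[2] 22 -> 28, delta = 6, sum = 96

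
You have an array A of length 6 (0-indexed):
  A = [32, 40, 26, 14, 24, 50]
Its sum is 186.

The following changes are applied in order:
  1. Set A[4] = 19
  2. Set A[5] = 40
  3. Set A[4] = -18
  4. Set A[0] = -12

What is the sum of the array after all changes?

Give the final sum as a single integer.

Initial sum: 186
Change 1: A[4] 24 -> 19, delta = -5, sum = 181
Change 2: A[5] 50 -> 40, delta = -10, sum = 171
Change 3: A[4] 19 -> -18, delta = -37, sum = 134
Change 4: A[0] 32 -> -12, delta = -44, sum = 90

Answer: 90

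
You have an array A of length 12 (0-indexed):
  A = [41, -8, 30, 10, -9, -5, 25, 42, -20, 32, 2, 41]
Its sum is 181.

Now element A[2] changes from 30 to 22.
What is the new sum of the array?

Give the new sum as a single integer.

Answer: 173

Derivation:
Old value at index 2: 30
New value at index 2: 22
Delta = 22 - 30 = -8
New sum = old_sum + delta = 181 + (-8) = 173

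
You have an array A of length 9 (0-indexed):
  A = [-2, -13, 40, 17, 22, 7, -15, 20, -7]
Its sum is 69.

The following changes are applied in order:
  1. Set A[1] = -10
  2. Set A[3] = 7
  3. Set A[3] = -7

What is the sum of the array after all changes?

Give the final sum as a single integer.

Initial sum: 69
Change 1: A[1] -13 -> -10, delta = 3, sum = 72
Change 2: A[3] 17 -> 7, delta = -10, sum = 62
Change 3: A[3] 7 -> -7, delta = -14, sum = 48

Answer: 48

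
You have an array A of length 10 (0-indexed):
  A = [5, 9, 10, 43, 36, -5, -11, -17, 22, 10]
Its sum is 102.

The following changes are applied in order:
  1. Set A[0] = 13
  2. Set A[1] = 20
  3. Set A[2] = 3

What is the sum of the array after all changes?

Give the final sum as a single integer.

Answer: 114

Derivation:
Initial sum: 102
Change 1: A[0] 5 -> 13, delta = 8, sum = 110
Change 2: A[1] 9 -> 20, delta = 11, sum = 121
Change 3: A[2] 10 -> 3, delta = -7, sum = 114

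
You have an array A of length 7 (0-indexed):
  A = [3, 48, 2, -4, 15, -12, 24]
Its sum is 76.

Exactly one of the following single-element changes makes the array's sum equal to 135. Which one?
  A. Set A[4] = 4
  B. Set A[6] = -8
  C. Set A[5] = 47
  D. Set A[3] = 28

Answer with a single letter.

Answer: C

Derivation:
Option A: A[4] 15->4, delta=-11, new_sum=76+(-11)=65
Option B: A[6] 24->-8, delta=-32, new_sum=76+(-32)=44
Option C: A[5] -12->47, delta=59, new_sum=76+(59)=135 <-- matches target
Option D: A[3] -4->28, delta=32, new_sum=76+(32)=108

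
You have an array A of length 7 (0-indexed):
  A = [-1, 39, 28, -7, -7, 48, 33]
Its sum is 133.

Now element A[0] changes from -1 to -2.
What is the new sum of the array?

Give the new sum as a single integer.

Answer: 132

Derivation:
Old value at index 0: -1
New value at index 0: -2
Delta = -2 - -1 = -1
New sum = old_sum + delta = 133 + (-1) = 132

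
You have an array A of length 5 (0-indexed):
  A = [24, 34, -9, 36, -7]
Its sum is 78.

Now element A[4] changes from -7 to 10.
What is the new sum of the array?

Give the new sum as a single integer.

Old value at index 4: -7
New value at index 4: 10
Delta = 10 - -7 = 17
New sum = old_sum + delta = 78 + (17) = 95

Answer: 95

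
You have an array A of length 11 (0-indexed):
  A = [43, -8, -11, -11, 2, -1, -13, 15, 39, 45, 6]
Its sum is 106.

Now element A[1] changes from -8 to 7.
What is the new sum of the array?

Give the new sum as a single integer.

Old value at index 1: -8
New value at index 1: 7
Delta = 7 - -8 = 15
New sum = old_sum + delta = 106 + (15) = 121

Answer: 121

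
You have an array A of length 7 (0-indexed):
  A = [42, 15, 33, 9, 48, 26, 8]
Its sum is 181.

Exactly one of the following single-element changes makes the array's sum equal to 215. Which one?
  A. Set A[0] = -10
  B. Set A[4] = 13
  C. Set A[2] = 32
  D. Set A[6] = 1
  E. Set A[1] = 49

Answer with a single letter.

Answer: E

Derivation:
Option A: A[0] 42->-10, delta=-52, new_sum=181+(-52)=129
Option B: A[4] 48->13, delta=-35, new_sum=181+(-35)=146
Option C: A[2] 33->32, delta=-1, new_sum=181+(-1)=180
Option D: A[6] 8->1, delta=-7, new_sum=181+(-7)=174
Option E: A[1] 15->49, delta=34, new_sum=181+(34)=215 <-- matches target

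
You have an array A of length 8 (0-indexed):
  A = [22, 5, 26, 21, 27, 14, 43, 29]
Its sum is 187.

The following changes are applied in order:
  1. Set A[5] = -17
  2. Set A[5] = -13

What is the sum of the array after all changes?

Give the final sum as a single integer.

Initial sum: 187
Change 1: A[5] 14 -> -17, delta = -31, sum = 156
Change 2: A[5] -17 -> -13, delta = 4, sum = 160

Answer: 160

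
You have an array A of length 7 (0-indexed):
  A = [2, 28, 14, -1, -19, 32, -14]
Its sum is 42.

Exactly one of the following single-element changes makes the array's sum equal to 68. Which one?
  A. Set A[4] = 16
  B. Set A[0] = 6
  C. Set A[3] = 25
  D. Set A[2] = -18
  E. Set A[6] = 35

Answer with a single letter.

Answer: C

Derivation:
Option A: A[4] -19->16, delta=35, new_sum=42+(35)=77
Option B: A[0] 2->6, delta=4, new_sum=42+(4)=46
Option C: A[3] -1->25, delta=26, new_sum=42+(26)=68 <-- matches target
Option D: A[2] 14->-18, delta=-32, new_sum=42+(-32)=10
Option E: A[6] -14->35, delta=49, new_sum=42+(49)=91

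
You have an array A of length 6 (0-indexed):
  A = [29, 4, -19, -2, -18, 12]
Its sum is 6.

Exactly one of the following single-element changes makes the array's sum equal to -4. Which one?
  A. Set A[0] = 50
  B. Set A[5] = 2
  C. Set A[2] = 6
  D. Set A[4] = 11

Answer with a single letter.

Option A: A[0] 29->50, delta=21, new_sum=6+(21)=27
Option B: A[5] 12->2, delta=-10, new_sum=6+(-10)=-4 <-- matches target
Option C: A[2] -19->6, delta=25, new_sum=6+(25)=31
Option D: A[4] -18->11, delta=29, new_sum=6+(29)=35

Answer: B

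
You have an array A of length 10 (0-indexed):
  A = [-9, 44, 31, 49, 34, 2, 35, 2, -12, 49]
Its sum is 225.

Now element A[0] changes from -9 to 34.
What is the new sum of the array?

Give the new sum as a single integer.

Answer: 268

Derivation:
Old value at index 0: -9
New value at index 0: 34
Delta = 34 - -9 = 43
New sum = old_sum + delta = 225 + (43) = 268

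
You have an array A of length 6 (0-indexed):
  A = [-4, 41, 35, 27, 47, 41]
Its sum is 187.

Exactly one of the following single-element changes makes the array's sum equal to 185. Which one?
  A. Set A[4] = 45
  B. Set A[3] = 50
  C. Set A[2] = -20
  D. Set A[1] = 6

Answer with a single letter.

Answer: A

Derivation:
Option A: A[4] 47->45, delta=-2, new_sum=187+(-2)=185 <-- matches target
Option B: A[3] 27->50, delta=23, new_sum=187+(23)=210
Option C: A[2] 35->-20, delta=-55, new_sum=187+(-55)=132
Option D: A[1] 41->6, delta=-35, new_sum=187+(-35)=152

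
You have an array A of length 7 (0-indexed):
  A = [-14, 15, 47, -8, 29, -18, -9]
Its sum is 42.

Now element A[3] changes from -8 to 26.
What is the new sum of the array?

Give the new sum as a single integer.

Old value at index 3: -8
New value at index 3: 26
Delta = 26 - -8 = 34
New sum = old_sum + delta = 42 + (34) = 76

Answer: 76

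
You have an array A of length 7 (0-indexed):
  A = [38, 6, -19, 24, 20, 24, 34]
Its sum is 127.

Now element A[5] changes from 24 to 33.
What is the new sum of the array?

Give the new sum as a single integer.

Old value at index 5: 24
New value at index 5: 33
Delta = 33 - 24 = 9
New sum = old_sum + delta = 127 + (9) = 136

Answer: 136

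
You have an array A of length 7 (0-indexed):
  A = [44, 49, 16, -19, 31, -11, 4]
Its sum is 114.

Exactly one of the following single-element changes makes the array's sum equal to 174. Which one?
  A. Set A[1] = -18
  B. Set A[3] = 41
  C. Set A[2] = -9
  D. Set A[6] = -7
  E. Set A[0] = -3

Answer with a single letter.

Answer: B

Derivation:
Option A: A[1] 49->-18, delta=-67, new_sum=114+(-67)=47
Option B: A[3] -19->41, delta=60, new_sum=114+(60)=174 <-- matches target
Option C: A[2] 16->-9, delta=-25, new_sum=114+(-25)=89
Option D: A[6] 4->-7, delta=-11, new_sum=114+(-11)=103
Option E: A[0] 44->-3, delta=-47, new_sum=114+(-47)=67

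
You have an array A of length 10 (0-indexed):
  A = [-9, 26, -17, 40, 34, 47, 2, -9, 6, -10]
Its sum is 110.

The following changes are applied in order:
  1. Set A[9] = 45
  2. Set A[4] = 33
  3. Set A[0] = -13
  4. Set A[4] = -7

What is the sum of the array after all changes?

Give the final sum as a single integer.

Initial sum: 110
Change 1: A[9] -10 -> 45, delta = 55, sum = 165
Change 2: A[4] 34 -> 33, delta = -1, sum = 164
Change 3: A[0] -9 -> -13, delta = -4, sum = 160
Change 4: A[4] 33 -> -7, delta = -40, sum = 120

Answer: 120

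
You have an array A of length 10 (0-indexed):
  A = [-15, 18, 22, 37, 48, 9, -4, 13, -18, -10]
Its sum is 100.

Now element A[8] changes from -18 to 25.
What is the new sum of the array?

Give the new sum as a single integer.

Answer: 143

Derivation:
Old value at index 8: -18
New value at index 8: 25
Delta = 25 - -18 = 43
New sum = old_sum + delta = 100 + (43) = 143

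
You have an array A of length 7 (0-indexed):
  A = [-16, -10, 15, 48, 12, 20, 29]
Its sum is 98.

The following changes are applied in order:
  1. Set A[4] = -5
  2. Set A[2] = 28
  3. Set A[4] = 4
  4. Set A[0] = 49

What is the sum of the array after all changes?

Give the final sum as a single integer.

Answer: 168

Derivation:
Initial sum: 98
Change 1: A[4] 12 -> -5, delta = -17, sum = 81
Change 2: A[2] 15 -> 28, delta = 13, sum = 94
Change 3: A[4] -5 -> 4, delta = 9, sum = 103
Change 4: A[0] -16 -> 49, delta = 65, sum = 168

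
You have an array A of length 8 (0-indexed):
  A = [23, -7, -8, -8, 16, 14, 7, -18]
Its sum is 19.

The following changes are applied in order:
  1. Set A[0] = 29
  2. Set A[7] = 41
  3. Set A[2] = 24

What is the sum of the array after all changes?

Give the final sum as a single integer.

Answer: 116

Derivation:
Initial sum: 19
Change 1: A[0] 23 -> 29, delta = 6, sum = 25
Change 2: A[7] -18 -> 41, delta = 59, sum = 84
Change 3: A[2] -8 -> 24, delta = 32, sum = 116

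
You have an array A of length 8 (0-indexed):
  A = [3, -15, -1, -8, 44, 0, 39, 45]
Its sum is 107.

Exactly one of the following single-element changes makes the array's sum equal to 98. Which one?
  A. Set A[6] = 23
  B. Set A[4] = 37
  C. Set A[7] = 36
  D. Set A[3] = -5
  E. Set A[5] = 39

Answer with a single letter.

Option A: A[6] 39->23, delta=-16, new_sum=107+(-16)=91
Option B: A[4] 44->37, delta=-7, new_sum=107+(-7)=100
Option C: A[7] 45->36, delta=-9, new_sum=107+(-9)=98 <-- matches target
Option D: A[3] -8->-5, delta=3, new_sum=107+(3)=110
Option E: A[5] 0->39, delta=39, new_sum=107+(39)=146

Answer: C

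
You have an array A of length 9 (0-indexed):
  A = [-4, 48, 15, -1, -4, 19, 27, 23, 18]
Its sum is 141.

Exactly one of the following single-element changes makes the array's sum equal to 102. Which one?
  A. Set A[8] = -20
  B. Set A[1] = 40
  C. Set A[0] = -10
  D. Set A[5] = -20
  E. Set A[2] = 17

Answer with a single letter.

Option A: A[8] 18->-20, delta=-38, new_sum=141+(-38)=103
Option B: A[1] 48->40, delta=-8, new_sum=141+(-8)=133
Option C: A[0] -4->-10, delta=-6, new_sum=141+(-6)=135
Option D: A[5] 19->-20, delta=-39, new_sum=141+(-39)=102 <-- matches target
Option E: A[2] 15->17, delta=2, new_sum=141+(2)=143

Answer: D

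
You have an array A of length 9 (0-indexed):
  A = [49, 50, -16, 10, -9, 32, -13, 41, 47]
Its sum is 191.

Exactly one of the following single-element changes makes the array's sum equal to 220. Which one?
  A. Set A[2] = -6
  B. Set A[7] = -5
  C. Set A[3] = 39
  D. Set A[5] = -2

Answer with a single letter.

Option A: A[2] -16->-6, delta=10, new_sum=191+(10)=201
Option B: A[7] 41->-5, delta=-46, new_sum=191+(-46)=145
Option C: A[3] 10->39, delta=29, new_sum=191+(29)=220 <-- matches target
Option D: A[5] 32->-2, delta=-34, new_sum=191+(-34)=157

Answer: C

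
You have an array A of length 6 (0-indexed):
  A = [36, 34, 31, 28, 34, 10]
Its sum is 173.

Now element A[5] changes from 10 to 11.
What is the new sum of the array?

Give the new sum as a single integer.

Old value at index 5: 10
New value at index 5: 11
Delta = 11 - 10 = 1
New sum = old_sum + delta = 173 + (1) = 174

Answer: 174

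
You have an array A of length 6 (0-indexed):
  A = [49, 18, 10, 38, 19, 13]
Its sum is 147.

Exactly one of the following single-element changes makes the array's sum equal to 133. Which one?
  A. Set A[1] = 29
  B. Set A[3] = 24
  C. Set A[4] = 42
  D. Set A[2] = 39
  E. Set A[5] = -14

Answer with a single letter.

Option A: A[1] 18->29, delta=11, new_sum=147+(11)=158
Option B: A[3] 38->24, delta=-14, new_sum=147+(-14)=133 <-- matches target
Option C: A[4] 19->42, delta=23, new_sum=147+(23)=170
Option D: A[2] 10->39, delta=29, new_sum=147+(29)=176
Option E: A[5] 13->-14, delta=-27, new_sum=147+(-27)=120

Answer: B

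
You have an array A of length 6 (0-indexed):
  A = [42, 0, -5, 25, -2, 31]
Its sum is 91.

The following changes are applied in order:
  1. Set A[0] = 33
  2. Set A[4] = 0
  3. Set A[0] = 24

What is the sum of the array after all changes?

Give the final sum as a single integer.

Answer: 75

Derivation:
Initial sum: 91
Change 1: A[0] 42 -> 33, delta = -9, sum = 82
Change 2: A[4] -2 -> 0, delta = 2, sum = 84
Change 3: A[0] 33 -> 24, delta = -9, sum = 75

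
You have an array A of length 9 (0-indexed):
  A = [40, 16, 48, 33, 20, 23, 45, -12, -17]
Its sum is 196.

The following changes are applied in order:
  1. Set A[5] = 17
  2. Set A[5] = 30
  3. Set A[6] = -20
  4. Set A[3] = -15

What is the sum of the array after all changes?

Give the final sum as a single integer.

Initial sum: 196
Change 1: A[5] 23 -> 17, delta = -6, sum = 190
Change 2: A[5] 17 -> 30, delta = 13, sum = 203
Change 3: A[6] 45 -> -20, delta = -65, sum = 138
Change 4: A[3] 33 -> -15, delta = -48, sum = 90

Answer: 90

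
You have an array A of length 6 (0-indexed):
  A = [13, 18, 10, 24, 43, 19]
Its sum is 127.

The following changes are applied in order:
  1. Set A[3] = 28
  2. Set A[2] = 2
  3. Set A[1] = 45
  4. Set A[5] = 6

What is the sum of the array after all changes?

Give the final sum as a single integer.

Initial sum: 127
Change 1: A[3] 24 -> 28, delta = 4, sum = 131
Change 2: A[2] 10 -> 2, delta = -8, sum = 123
Change 3: A[1] 18 -> 45, delta = 27, sum = 150
Change 4: A[5] 19 -> 6, delta = -13, sum = 137

Answer: 137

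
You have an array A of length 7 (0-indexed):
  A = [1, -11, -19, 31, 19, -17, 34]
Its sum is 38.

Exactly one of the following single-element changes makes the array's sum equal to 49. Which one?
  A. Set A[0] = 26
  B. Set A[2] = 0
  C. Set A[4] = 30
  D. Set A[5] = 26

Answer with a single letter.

Option A: A[0] 1->26, delta=25, new_sum=38+(25)=63
Option B: A[2] -19->0, delta=19, new_sum=38+(19)=57
Option C: A[4] 19->30, delta=11, new_sum=38+(11)=49 <-- matches target
Option D: A[5] -17->26, delta=43, new_sum=38+(43)=81

Answer: C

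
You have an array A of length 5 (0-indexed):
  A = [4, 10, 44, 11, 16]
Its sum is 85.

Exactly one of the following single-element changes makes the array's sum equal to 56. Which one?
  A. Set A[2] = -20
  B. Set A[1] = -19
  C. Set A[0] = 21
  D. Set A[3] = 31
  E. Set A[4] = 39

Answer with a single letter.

Answer: B

Derivation:
Option A: A[2] 44->-20, delta=-64, new_sum=85+(-64)=21
Option B: A[1] 10->-19, delta=-29, new_sum=85+(-29)=56 <-- matches target
Option C: A[0] 4->21, delta=17, new_sum=85+(17)=102
Option D: A[3] 11->31, delta=20, new_sum=85+(20)=105
Option E: A[4] 16->39, delta=23, new_sum=85+(23)=108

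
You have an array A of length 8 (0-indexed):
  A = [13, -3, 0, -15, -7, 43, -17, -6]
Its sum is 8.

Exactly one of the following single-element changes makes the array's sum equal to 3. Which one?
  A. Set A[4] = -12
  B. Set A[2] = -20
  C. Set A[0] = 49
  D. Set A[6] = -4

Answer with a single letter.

Option A: A[4] -7->-12, delta=-5, new_sum=8+(-5)=3 <-- matches target
Option B: A[2] 0->-20, delta=-20, new_sum=8+(-20)=-12
Option C: A[0] 13->49, delta=36, new_sum=8+(36)=44
Option D: A[6] -17->-4, delta=13, new_sum=8+(13)=21

Answer: A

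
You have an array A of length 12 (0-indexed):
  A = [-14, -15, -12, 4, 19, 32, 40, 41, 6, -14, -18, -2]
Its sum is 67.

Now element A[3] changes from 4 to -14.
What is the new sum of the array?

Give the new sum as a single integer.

Old value at index 3: 4
New value at index 3: -14
Delta = -14 - 4 = -18
New sum = old_sum + delta = 67 + (-18) = 49

Answer: 49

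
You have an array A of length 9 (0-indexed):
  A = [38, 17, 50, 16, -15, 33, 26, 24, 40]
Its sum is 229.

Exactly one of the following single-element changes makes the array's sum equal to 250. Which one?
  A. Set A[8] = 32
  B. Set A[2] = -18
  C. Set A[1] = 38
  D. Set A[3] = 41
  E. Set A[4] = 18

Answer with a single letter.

Option A: A[8] 40->32, delta=-8, new_sum=229+(-8)=221
Option B: A[2] 50->-18, delta=-68, new_sum=229+(-68)=161
Option C: A[1] 17->38, delta=21, new_sum=229+(21)=250 <-- matches target
Option D: A[3] 16->41, delta=25, new_sum=229+(25)=254
Option E: A[4] -15->18, delta=33, new_sum=229+(33)=262

Answer: C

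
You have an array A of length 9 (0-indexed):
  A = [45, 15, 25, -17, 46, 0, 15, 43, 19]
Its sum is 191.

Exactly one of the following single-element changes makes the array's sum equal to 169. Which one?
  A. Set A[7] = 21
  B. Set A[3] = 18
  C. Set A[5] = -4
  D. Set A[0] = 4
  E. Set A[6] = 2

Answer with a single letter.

Option A: A[7] 43->21, delta=-22, new_sum=191+(-22)=169 <-- matches target
Option B: A[3] -17->18, delta=35, new_sum=191+(35)=226
Option C: A[5] 0->-4, delta=-4, new_sum=191+(-4)=187
Option D: A[0] 45->4, delta=-41, new_sum=191+(-41)=150
Option E: A[6] 15->2, delta=-13, new_sum=191+(-13)=178

Answer: A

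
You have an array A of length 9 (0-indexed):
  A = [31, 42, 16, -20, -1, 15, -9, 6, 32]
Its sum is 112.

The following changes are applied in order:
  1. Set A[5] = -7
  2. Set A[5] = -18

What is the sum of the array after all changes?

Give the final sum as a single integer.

Initial sum: 112
Change 1: A[5] 15 -> -7, delta = -22, sum = 90
Change 2: A[5] -7 -> -18, delta = -11, sum = 79

Answer: 79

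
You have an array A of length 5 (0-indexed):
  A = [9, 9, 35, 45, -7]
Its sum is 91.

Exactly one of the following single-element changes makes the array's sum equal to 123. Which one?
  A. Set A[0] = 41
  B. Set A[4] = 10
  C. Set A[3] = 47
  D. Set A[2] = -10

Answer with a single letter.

Answer: A

Derivation:
Option A: A[0] 9->41, delta=32, new_sum=91+(32)=123 <-- matches target
Option B: A[4] -7->10, delta=17, new_sum=91+(17)=108
Option C: A[3] 45->47, delta=2, new_sum=91+(2)=93
Option D: A[2] 35->-10, delta=-45, new_sum=91+(-45)=46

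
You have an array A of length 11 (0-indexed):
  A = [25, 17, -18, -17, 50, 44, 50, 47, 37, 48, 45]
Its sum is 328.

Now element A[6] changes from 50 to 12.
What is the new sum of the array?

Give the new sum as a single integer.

Old value at index 6: 50
New value at index 6: 12
Delta = 12 - 50 = -38
New sum = old_sum + delta = 328 + (-38) = 290

Answer: 290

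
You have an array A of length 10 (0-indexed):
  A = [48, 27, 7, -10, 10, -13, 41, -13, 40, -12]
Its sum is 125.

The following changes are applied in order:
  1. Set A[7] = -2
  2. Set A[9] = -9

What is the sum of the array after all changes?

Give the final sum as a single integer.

Initial sum: 125
Change 1: A[7] -13 -> -2, delta = 11, sum = 136
Change 2: A[9] -12 -> -9, delta = 3, sum = 139

Answer: 139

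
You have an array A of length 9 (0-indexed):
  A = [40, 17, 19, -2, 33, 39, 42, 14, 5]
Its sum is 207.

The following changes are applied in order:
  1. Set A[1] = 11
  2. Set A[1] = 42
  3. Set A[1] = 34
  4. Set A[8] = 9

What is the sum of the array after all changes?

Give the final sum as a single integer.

Initial sum: 207
Change 1: A[1] 17 -> 11, delta = -6, sum = 201
Change 2: A[1] 11 -> 42, delta = 31, sum = 232
Change 3: A[1] 42 -> 34, delta = -8, sum = 224
Change 4: A[8] 5 -> 9, delta = 4, sum = 228

Answer: 228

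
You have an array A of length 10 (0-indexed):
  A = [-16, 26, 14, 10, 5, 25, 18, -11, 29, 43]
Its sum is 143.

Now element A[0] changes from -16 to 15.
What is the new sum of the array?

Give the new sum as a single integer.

Answer: 174

Derivation:
Old value at index 0: -16
New value at index 0: 15
Delta = 15 - -16 = 31
New sum = old_sum + delta = 143 + (31) = 174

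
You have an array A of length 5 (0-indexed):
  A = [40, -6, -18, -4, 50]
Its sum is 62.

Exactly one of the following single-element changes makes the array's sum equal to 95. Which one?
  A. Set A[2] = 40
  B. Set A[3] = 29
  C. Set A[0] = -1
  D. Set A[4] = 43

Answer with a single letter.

Answer: B

Derivation:
Option A: A[2] -18->40, delta=58, new_sum=62+(58)=120
Option B: A[3] -4->29, delta=33, new_sum=62+(33)=95 <-- matches target
Option C: A[0] 40->-1, delta=-41, new_sum=62+(-41)=21
Option D: A[4] 50->43, delta=-7, new_sum=62+(-7)=55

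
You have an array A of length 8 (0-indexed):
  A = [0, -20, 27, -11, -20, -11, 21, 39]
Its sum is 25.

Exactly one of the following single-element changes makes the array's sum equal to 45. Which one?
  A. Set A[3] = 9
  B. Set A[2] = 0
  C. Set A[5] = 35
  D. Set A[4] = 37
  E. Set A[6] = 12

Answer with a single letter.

Option A: A[3] -11->9, delta=20, new_sum=25+(20)=45 <-- matches target
Option B: A[2] 27->0, delta=-27, new_sum=25+(-27)=-2
Option C: A[5] -11->35, delta=46, new_sum=25+(46)=71
Option D: A[4] -20->37, delta=57, new_sum=25+(57)=82
Option E: A[6] 21->12, delta=-9, new_sum=25+(-9)=16

Answer: A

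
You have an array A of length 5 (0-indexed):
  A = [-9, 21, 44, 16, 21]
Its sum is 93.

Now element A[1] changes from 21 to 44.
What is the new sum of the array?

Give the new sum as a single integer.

Old value at index 1: 21
New value at index 1: 44
Delta = 44 - 21 = 23
New sum = old_sum + delta = 93 + (23) = 116

Answer: 116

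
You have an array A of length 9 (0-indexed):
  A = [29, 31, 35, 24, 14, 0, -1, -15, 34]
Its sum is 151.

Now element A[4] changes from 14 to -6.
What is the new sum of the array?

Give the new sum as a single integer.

Old value at index 4: 14
New value at index 4: -6
Delta = -6 - 14 = -20
New sum = old_sum + delta = 151 + (-20) = 131

Answer: 131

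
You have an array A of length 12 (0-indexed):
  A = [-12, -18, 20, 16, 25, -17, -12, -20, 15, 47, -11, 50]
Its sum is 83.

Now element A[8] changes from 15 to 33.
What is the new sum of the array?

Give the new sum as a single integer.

Old value at index 8: 15
New value at index 8: 33
Delta = 33 - 15 = 18
New sum = old_sum + delta = 83 + (18) = 101

Answer: 101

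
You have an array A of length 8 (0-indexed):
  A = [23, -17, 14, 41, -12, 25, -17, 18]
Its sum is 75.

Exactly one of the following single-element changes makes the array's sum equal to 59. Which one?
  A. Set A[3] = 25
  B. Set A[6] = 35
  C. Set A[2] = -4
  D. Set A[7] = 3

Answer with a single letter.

Answer: A

Derivation:
Option A: A[3] 41->25, delta=-16, new_sum=75+(-16)=59 <-- matches target
Option B: A[6] -17->35, delta=52, new_sum=75+(52)=127
Option C: A[2] 14->-4, delta=-18, new_sum=75+(-18)=57
Option D: A[7] 18->3, delta=-15, new_sum=75+(-15)=60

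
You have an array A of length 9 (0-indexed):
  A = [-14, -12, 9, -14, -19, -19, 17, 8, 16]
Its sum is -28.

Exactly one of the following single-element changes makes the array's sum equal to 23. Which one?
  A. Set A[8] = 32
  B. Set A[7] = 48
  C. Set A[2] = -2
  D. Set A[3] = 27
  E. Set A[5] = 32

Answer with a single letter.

Answer: E

Derivation:
Option A: A[8] 16->32, delta=16, new_sum=-28+(16)=-12
Option B: A[7] 8->48, delta=40, new_sum=-28+(40)=12
Option C: A[2] 9->-2, delta=-11, new_sum=-28+(-11)=-39
Option D: A[3] -14->27, delta=41, new_sum=-28+(41)=13
Option E: A[5] -19->32, delta=51, new_sum=-28+(51)=23 <-- matches target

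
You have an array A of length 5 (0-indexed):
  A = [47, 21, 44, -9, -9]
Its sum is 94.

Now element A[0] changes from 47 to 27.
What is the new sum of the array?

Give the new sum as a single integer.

Old value at index 0: 47
New value at index 0: 27
Delta = 27 - 47 = -20
New sum = old_sum + delta = 94 + (-20) = 74

Answer: 74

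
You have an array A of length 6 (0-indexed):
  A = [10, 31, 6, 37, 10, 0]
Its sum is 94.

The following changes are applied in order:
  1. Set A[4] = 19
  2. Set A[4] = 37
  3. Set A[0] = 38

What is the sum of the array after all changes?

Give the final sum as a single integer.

Answer: 149

Derivation:
Initial sum: 94
Change 1: A[4] 10 -> 19, delta = 9, sum = 103
Change 2: A[4] 19 -> 37, delta = 18, sum = 121
Change 3: A[0] 10 -> 38, delta = 28, sum = 149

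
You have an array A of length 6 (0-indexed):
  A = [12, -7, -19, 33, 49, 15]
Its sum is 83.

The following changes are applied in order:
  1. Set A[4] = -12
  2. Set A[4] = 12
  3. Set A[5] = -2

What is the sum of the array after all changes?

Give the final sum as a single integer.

Answer: 29

Derivation:
Initial sum: 83
Change 1: A[4] 49 -> -12, delta = -61, sum = 22
Change 2: A[4] -12 -> 12, delta = 24, sum = 46
Change 3: A[5] 15 -> -2, delta = -17, sum = 29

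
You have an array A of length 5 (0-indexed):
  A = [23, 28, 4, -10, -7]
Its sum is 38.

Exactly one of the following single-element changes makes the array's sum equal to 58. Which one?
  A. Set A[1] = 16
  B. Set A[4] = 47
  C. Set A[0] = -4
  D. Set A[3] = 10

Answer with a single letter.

Answer: D

Derivation:
Option A: A[1] 28->16, delta=-12, new_sum=38+(-12)=26
Option B: A[4] -7->47, delta=54, new_sum=38+(54)=92
Option C: A[0] 23->-4, delta=-27, new_sum=38+(-27)=11
Option D: A[3] -10->10, delta=20, new_sum=38+(20)=58 <-- matches target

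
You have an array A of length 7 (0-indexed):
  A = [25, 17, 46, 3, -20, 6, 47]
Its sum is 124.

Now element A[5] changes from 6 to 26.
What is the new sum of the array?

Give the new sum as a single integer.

Old value at index 5: 6
New value at index 5: 26
Delta = 26 - 6 = 20
New sum = old_sum + delta = 124 + (20) = 144

Answer: 144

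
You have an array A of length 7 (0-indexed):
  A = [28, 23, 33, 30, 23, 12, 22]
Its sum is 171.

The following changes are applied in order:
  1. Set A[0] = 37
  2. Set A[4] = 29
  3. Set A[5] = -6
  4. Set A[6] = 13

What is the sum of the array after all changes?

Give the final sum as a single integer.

Initial sum: 171
Change 1: A[0] 28 -> 37, delta = 9, sum = 180
Change 2: A[4] 23 -> 29, delta = 6, sum = 186
Change 3: A[5] 12 -> -6, delta = -18, sum = 168
Change 4: A[6] 22 -> 13, delta = -9, sum = 159

Answer: 159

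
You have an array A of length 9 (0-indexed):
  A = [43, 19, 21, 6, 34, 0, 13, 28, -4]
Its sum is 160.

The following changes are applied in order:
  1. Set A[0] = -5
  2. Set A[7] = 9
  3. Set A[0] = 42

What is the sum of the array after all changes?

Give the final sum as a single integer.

Initial sum: 160
Change 1: A[0] 43 -> -5, delta = -48, sum = 112
Change 2: A[7] 28 -> 9, delta = -19, sum = 93
Change 3: A[0] -5 -> 42, delta = 47, sum = 140

Answer: 140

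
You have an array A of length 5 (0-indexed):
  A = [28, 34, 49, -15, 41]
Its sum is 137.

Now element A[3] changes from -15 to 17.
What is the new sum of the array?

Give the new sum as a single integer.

Answer: 169

Derivation:
Old value at index 3: -15
New value at index 3: 17
Delta = 17 - -15 = 32
New sum = old_sum + delta = 137 + (32) = 169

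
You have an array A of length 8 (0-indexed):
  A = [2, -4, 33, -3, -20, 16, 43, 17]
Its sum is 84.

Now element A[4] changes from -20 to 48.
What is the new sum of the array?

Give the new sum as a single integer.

Old value at index 4: -20
New value at index 4: 48
Delta = 48 - -20 = 68
New sum = old_sum + delta = 84 + (68) = 152

Answer: 152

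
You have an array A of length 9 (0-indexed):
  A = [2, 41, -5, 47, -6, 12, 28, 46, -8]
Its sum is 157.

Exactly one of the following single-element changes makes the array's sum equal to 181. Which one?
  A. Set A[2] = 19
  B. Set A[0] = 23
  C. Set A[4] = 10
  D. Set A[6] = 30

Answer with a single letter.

Option A: A[2] -5->19, delta=24, new_sum=157+(24)=181 <-- matches target
Option B: A[0] 2->23, delta=21, new_sum=157+(21)=178
Option C: A[4] -6->10, delta=16, new_sum=157+(16)=173
Option D: A[6] 28->30, delta=2, new_sum=157+(2)=159

Answer: A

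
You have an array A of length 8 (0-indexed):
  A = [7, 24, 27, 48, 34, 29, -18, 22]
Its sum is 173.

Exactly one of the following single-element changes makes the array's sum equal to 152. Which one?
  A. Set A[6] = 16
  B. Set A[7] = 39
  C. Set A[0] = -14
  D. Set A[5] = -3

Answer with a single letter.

Answer: C

Derivation:
Option A: A[6] -18->16, delta=34, new_sum=173+(34)=207
Option B: A[7] 22->39, delta=17, new_sum=173+(17)=190
Option C: A[0] 7->-14, delta=-21, new_sum=173+(-21)=152 <-- matches target
Option D: A[5] 29->-3, delta=-32, new_sum=173+(-32)=141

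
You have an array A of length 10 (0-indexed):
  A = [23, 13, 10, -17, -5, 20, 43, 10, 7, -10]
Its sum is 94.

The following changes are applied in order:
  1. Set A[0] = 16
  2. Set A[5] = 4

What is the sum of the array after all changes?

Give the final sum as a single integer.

Answer: 71

Derivation:
Initial sum: 94
Change 1: A[0] 23 -> 16, delta = -7, sum = 87
Change 2: A[5] 20 -> 4, delta = -16, sum = 71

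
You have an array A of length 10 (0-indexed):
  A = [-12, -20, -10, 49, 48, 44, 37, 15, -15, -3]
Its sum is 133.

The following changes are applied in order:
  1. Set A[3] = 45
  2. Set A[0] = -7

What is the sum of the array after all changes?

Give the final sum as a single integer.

Initial sum: 133
Change 1: A[3] 49 -> 45, delta = -4, sum = 129
Change 2: A[0] -12 -> -7, delta = 5, sum = 134

Answer: 134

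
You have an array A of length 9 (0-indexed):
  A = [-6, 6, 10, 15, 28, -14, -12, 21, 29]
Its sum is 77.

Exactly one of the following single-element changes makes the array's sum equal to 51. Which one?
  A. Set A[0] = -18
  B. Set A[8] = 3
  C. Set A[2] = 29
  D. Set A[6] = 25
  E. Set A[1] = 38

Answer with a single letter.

Option A: A[0] -6->-18, delta=-12, new_sum=77+(-12)=65
Option B: A[8] 29->3, delta=-26, new_sum=77+(-26)=51 <-- matches target
Option C: A[2] 10->29, delta=19, new_sum=77+(19)=96
Option D: A[6] -12->25, delta=37, new_sum=77+(37)=114
Option E: A[1] 6->38, delta=32, new_sum=77+(32)=109

Answer: B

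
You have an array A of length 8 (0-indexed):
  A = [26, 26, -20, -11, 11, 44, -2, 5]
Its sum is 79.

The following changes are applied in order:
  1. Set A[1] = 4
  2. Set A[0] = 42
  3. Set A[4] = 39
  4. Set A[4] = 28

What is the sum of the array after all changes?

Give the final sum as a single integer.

Answer: 90

Derivation:
Initial sum: 79
Change 1: A[1] 26 -> 4, delta = -22, sum = 57
Change 2: A[0] 26 -> 42, delta = 16, sum = 73
Change 3: A[4] 11 -> 39, delta = 28, sum = 101
Change 4: A[4] 39 -> 28, delta = -11, sum = 90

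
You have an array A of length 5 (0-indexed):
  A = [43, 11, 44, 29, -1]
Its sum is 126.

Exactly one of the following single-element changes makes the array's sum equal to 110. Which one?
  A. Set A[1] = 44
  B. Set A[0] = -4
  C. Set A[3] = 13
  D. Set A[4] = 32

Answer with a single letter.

Answer: C

Derivation:
Option A: A[1] 11->44, delta=33, new_sum=126+(33)=159
Option B: A[0] 43->-4, delta=-47, new_sum=126+(-47)=79
Option C: A[3] 29->13, delta=-16, new_sum=126+(-16)=110 <-- matches target
Option D: A[4] -1->32, delta=33, new_sum=126+(33)=159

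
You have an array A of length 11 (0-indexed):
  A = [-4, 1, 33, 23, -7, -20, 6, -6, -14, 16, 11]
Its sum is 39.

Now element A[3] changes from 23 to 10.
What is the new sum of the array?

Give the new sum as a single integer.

Answer: 26

Derivation:
Old value at index 3: 23
New value at index 3: 10
Delta = 10 - 23 = -13
New sum = old_sum + delta = 39 + (-13) = 26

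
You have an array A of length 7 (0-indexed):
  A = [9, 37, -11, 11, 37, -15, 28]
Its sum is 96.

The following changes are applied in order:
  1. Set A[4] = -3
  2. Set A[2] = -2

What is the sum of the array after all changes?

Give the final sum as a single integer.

Answer: 65

Derivation:
Initial sum: 96
Change 1: A[4] 37 -> -3, delta = -40, sum = 56
Change 2: A[2] -11 -> -2, delta = 9, sum = 65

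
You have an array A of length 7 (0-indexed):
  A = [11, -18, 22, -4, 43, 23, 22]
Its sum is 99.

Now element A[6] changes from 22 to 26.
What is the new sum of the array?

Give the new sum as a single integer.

Answer: 103

Derivation:
Old value at index 6: 22
New value at index 6: 26
Delta = 26 - 22 = 4
New sum = old_sum + delta = 99 + (4) = 103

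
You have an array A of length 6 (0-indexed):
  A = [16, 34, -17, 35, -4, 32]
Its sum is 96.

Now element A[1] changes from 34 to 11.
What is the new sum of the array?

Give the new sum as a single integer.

Old value at index 1: 34
New value at index 1: 11
Delta = 11 - 34 = -23
New sum = old_sum + delta = 96 + (-23) = 73

Answer: 73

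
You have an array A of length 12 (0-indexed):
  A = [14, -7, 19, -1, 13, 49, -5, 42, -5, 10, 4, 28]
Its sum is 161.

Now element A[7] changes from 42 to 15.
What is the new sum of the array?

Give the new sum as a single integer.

Answer: 134

Derivation:
Old value at index 7: 42
New value at index 7: 15
Delta = 15 - 42 = -27
New sum = old_sum + delta = 161 + (-27) = 134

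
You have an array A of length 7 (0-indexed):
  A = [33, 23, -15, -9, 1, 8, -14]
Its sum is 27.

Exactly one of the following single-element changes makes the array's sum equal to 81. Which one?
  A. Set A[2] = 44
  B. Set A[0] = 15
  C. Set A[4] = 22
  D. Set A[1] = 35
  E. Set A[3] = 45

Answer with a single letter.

Option A: A[2] -15->44, delta=59, new_sum=27+(59)=86
Option B: A[0] 33->15, delta=-18, new_sum=27+(-18)=9
Option C: A[4] 1->22, delta=21, new_sum=27+(21)=48
Option D: A[1] 23->35, delta=12, new_sum=27+(12)=39
Option E: A[3] -9->45, delta=54, new_sum=27+(54)=81 <-- matches target

Answer: E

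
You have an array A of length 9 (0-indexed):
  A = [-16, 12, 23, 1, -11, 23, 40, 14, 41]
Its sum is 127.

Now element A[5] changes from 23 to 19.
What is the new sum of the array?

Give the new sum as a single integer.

Answer: 123

Derivation:
Old value at index 5: 23
New value at index 5: 19
Delta = 19 - 23 = -4
New sum = old_sum + delta = 127 + (-4) = 123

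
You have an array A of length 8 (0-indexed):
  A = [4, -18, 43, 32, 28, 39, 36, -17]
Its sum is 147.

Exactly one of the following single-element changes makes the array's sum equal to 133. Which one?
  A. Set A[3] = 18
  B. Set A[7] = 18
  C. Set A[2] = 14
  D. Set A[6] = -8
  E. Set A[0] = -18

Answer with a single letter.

Answer: A

Derivation:
Option A: A[3] 32->18, delta=-14, new_sum=147+(-14)=133 <-- matches target
Option B: A[7] -17->18, delta=35, new_sum=147+(35)=182
Option C: A[2] 43->14, delta=-29, new_sum=147+(-29)=118
Option D: A[6] 36->-8, delta=-44, new_sum=147+(-44)=103
Option E: A[0] 4->-18, delta=-22, new_sum=147+(-22)=125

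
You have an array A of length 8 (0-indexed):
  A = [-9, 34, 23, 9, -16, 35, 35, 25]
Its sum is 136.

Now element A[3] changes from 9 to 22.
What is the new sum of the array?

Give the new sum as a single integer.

Old value at index 3: 9
New value at index 3: 22
Delta = 22 - 9 = 13
New sum = old_sum + delta = 136 + (13) = 149

Answer: 149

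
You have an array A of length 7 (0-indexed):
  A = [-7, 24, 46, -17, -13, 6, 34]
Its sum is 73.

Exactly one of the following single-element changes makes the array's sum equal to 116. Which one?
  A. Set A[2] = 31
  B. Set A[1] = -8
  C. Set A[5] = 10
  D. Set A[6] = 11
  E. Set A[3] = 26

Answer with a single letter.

Option A: A[2] 46->31, delta=-15, new_sum=73+(-15)=58
Option B: A[1] 24->-8, delta=-32, new_sum=73+(-32)=41
Option C: A[5] 6->10, delta=4, new_sum=73+(4)=77
Option D: A[6] 34->11, delta=-23, new_sum=73+(-23)=50
Option E: A[3] -17->26, delta=43, new_sum=73+(43)=116 <-- matches target

Answer: E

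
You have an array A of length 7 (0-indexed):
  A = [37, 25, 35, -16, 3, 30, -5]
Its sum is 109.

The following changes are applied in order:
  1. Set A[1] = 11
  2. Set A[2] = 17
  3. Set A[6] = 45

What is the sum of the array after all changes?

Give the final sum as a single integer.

Initial sum: 109
Change 1: A[1] 25 -> 11, delta = -14, sum = 95
Change 2: A[2] 35 -> 17, delta = -18, sum = 77
Change 3: A[6] -5 -> 45, delta = 50, sum = 127

Answer: 127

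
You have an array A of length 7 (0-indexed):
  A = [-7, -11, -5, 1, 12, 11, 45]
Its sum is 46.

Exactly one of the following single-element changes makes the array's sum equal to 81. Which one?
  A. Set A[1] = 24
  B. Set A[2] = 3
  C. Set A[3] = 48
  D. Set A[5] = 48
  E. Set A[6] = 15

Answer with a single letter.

Answer: A

Derivation:
Option A: A[1] -11->24, delta=35, new_sum=46+(35)=81 <-- matches target
Option B: A[2] -5->3, delta=8, new_sum=46+(8)=54
Option C: A[3] 1->48, delta=47, new_sum=46+(47)=93
Option D: A[5] 11->48, delta=37, new_sum=46+(37)=83
Option E: A[6] 45->15, delta=-30, new_sum=46+(-30)=16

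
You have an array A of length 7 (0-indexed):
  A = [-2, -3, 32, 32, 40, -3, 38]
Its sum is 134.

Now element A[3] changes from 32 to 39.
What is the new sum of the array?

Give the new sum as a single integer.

Answer: 141

Derivation:
Old value at index 3: 32
New value at index 3: 39
Delta = 39 - 32 = 7
New sum = old_sum + delta = 134 + (7) = 141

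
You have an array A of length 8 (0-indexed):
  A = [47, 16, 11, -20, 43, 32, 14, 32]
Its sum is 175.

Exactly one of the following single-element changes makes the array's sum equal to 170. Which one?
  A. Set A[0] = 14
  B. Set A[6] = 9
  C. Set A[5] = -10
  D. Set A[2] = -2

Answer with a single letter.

Answer: B

Derivation:
Option A: A[0] 47->14, delta=-33, new_sum=175+(-33)=142
Option B: A[6] 14->9, delta=-5, new_sum=175+(-5)=170 <-- matches target
Option C: A[5] 32->-10, delta=-42, new_sum=175+(-42)=133
Option D: A[2] 11->-2, delta=-13, new_sum=175+(-13)=162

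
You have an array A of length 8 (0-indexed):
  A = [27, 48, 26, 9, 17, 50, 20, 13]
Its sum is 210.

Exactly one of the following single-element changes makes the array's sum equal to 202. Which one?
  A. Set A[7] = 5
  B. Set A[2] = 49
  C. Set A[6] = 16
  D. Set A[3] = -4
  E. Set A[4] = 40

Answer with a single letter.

Option A: A[7] 13->5, delta=-8, new_sum=210+(-8)=202 <-- matches target
Option B: A[2] 26->49, delta=23, new_sum=210+(23)=233
Option C: A[6] 20->16, delta=-4, new_sum=210+(-4)=206
Option D: A[3] 9->-4, delta=-13, new_sum=210+(-13)=197
Option E: A[4] 17->40, delta=23, new_sum=210+(23)=233

Answer: A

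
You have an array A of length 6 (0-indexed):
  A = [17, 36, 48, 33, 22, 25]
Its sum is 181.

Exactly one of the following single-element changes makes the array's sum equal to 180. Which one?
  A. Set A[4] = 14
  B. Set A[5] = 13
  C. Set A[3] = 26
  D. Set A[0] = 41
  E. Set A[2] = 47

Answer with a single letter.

Answer: E

Derivation:
Option A: A[4] 22->14, delta=-8, new_sum=181+(-8)=173
Option B: A[5] 25->13, delta=-12, new_sum=181+(-12)=169
Option C: A[3] 33->26, delta=-7, new_sum=181+(-7)=174
Option D: A[0] 17->41, delta=24, new_sum=181+(24)=205
Option E: A[2] 48->47, delta=-1, new_sum=181+(-1)=180 <-- matches target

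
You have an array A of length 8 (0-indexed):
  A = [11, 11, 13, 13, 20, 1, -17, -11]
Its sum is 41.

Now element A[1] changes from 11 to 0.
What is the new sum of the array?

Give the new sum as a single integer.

Old value at index 1: 11
New value at index 1: 0
Delta = 0 - 11 = -11
New sum = old_sum + delta = 41 + (-11) = 30

Answer: 30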